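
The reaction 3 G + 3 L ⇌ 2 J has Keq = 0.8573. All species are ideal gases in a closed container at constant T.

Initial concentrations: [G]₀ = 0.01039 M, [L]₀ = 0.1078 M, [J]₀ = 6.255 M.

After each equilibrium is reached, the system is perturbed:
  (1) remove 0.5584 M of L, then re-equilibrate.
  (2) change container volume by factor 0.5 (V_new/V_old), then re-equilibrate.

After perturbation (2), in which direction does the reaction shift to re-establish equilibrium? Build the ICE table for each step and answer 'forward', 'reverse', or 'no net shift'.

Q₀ = 2.7845e+10 vs Keq = 0.8573 ⇒ Q>K, reverse
Step 1:
                    G           L           J
  Initial     0.01039      0.1078       6.255
  Change        1.709       1.709       -1.14
  Equil          1.72       1.817       5.115
  solve Keq expr → x = -0.5698; check Q = 0.8573
Then remove 0.5584 M of L.
Step 2:
                    G           L           J
  Initial        1.72       1.259       5.115
  Change       0.2725      0.2725     -0.1817
  Equil         1.992       1.531       4.934
  solve Keq expr → x = -0.09083; check Q = 0.8573
Then change container volume by factor 0.5 (V_new/V_old).
Step 3:
                    G           L           J
  Initial       3.985       3.063       9.867
  Change       -1.218      -1.218      0.8118
  Equil         2.767       1.845       10.68
  solve Keq expr → x = 0.4059; check Q = 0.8573

Direction: forward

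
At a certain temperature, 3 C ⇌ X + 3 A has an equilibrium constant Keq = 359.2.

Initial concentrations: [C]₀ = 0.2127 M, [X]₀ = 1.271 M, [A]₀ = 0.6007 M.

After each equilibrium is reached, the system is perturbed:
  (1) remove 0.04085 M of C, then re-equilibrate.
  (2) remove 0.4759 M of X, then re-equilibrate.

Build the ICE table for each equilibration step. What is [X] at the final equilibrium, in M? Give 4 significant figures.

Q₀ = 28.63 vs Keq = 359.2 ⇒ Q<K, forward
Step 1:
                    C           X           A
  I            0.2127       1.271      0.6007
  C           -0.1043     0.03477      0.1043
  E            0.1084       1.306       0.705
  solve Keq expr → x = 0.03477; check Q = 359.2
Then remove 0.04085 M of C.
Step 2:
                    C           X           A
  I           0.06755       1.306       0.705
  C           0.03514    -0.01171    -0.03514
  E            0.1027       1.294      0.6699
  solve Keq expr → x = -0.01171; check Q = 359.2
Then remove 0.4759 M of X.
Step 3:
                    C           X           A
  I            0.1027      0.8182      0.6699
  C          -0.01272    0.004241     0.01272
  E           0.08996      0.8224      0.6826
  solve Keq expr → x = 0.004241; check Q = 359.2

[X]_eq = 0.8224 M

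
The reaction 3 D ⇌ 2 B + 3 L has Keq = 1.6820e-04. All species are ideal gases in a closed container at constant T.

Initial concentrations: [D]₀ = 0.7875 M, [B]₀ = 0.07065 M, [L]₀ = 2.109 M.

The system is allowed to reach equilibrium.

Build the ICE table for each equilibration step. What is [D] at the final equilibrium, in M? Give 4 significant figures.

[D]_eq = 0.8878 M

Q₀ = 0.09587 vs Keq = 1.6820e-04 ⇒ Q>K, reverse
Step 1:
                    D           B           L
  init         0.7875     0.07065       2.109
  Δ            0.1003    -0.06684     -0.1003
  eq           0.8878     0.00381       2.009
  solve Keq expr → x = -0.03342; check Q = 1.6820e-04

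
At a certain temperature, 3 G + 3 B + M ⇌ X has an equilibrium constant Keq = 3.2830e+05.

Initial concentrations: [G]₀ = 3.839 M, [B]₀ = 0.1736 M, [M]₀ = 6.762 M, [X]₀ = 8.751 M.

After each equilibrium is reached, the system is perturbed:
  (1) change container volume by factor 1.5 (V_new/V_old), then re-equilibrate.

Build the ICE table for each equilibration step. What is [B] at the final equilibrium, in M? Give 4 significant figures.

[B]_eq = 0.006478 M

Q₀ = 4.372 vs Keq = 3.2830e+05 ⇒ Q<K, forward
Step 1:
                   G          B          M          X
  Initial      3.839     0.1736      6.762      8.751
  Change     -0.1693    -0.1693   -0.05642    0.05642
  Equil         3.67   0.004326      6.706      8.807
  solve Keq expr → x = 0.05642; check Q = 3.2830e+05
Then change container volume by factor 1.5 (V_new/V_old).
Step 2:
                   G          B          M          X
  Initial      2.446   0.002884       4.47      5.872
  Change    0.003594   0.003594   0.001198  -0.001198
  Equil         2.45   0.006478      4.472       5.87
  solve Keq expr → x = -0.001198; check Q = 3.2830e+05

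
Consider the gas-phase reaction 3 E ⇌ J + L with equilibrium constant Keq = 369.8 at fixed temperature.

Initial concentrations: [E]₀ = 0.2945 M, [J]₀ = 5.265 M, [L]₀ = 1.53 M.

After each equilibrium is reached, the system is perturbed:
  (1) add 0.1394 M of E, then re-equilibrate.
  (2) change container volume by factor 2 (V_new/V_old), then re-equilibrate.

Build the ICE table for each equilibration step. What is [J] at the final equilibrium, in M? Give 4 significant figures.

Q₀ = 315.4 vs Keq = 369.8 ⇒ Q<K, forward
Step 1:
                   E          J          L
  I           0.2945      5.265       1.53
  C         -0.01483   0.004944   0.004944
  E           0.2797       5.27      1.535
  solve Keq expr → x = 0.004944; check Q = 369.8
Then add 0.1394 M of E.
Step 2:
                   E          J          L
  I           0.4191       5.27      1.535
  C          -0.1359    0.04529    0.04529
  E           0.2832      5.315       1.58
  solve Keq expr → x = 0.04529; check Q = 369.8
Then change container volume by factor 2 (V_new/V_old).
Step 3:
                   E          J          L
  I           0.1416      2.658     0.7901
  C          0.03564   -0.01188   -0.01188
  E           0.1772      2.646     0.7782
  solve Keq expr → x = -0.01188; check Q = 369.8

[J]_eq = 2.646 M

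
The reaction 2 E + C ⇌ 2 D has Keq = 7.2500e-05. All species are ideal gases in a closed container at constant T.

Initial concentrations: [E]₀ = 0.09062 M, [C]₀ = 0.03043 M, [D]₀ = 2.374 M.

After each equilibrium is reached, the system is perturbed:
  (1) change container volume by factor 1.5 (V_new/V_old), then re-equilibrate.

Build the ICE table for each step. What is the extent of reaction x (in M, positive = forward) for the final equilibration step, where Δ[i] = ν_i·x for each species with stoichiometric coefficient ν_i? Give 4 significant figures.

Q₀ = 2.2553e+04 vs Keq = 7.2500e-05 ⇒ Q>K, reverse
Step 1:
                    E           C           D
  init        0.09062     0.03043       2.374
  Δ             2.351       1.176      -2.351
  eq            2.442       1.206     0.02283
  solve Keq expr → x = -1.176; check Q = 7.2500e-05
Then change container volume by factor 1.5 (V_new/V_old).
Step 2:
                    E           C           D
  init          1.628       0.804     0.01522
  Δ          0.002761    0.001381   -0.002761
  eq            1.631      0.8054     0.01246
  solve Keq expr → x = -0.001381; check Q = 7.2500e-05

x = -0.001381 M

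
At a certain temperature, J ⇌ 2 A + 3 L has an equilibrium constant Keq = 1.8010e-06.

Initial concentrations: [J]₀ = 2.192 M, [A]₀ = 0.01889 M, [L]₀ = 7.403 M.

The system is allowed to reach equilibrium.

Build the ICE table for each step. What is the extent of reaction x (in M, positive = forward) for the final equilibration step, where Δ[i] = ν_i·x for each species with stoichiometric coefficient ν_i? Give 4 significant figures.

Q₀ = 0.06605 vs Keq = 1.8010e-06 ⇒ Q>K, reverse
Step 1:
                   J          A          L
  Initial      2.192    0.01889      7.403
  Change    0.009395   -0.01879   -0.02819
  Equil        2.201 9.9421e-05      7.375
  solve Keq expr → x = -0.009395; check Q = 1.8010e-06

x = -0.009395 M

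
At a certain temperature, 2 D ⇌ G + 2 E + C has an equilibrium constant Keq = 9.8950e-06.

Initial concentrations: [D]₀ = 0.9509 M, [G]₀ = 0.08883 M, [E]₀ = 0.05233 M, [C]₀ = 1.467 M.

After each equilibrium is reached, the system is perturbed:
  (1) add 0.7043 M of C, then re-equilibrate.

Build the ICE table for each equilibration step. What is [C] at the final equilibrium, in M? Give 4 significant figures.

[C]_eq = 2.149 M

Q₀ = 3.9466e-04 vs Keq = 9.8950e-06 ⇒ Q>K, reverse
Step 1:
                    D           G           E           C
  init         0.9509     0.08883     0.05233       1.467
  Δ           0.04234    -0.02117    -0.04234    -0.02117
  eq           0.9932     0.06766    0.009989       1.446
  solve Keq expr → x = -0.02117; check Q = 9.8950e-06
Then add 0.7043 M of C.
Step 2:
                    D           G           E           C
  init         0.9932     0.06766    0.009989        2.15
  Δ          0.001729 -8.6450e-04   -0.001729 -8.6450e-04
  eq            0.995      0.0668     0.00826       2.149
  solve Keq expr → x = -8.6450e-04; check Q = 9.8950e-06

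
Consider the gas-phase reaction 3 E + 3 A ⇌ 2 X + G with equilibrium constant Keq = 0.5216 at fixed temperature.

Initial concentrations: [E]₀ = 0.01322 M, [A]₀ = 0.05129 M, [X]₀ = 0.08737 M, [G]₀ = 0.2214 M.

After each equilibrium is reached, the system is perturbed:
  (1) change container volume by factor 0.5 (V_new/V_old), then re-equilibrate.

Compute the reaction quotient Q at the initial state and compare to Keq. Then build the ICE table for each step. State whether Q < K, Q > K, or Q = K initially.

Q₀ = 5.4214e+06; Q > K (proceeds reverse)

Q₀ = 5.4214e+06 vs Keq = 0.5216 ⇒ Q>K, reverse
Step 1:
                   E          A          X          G
  init       0.01322    0.05129    0.08737     0.2214
  Δ           0.1219     0.1219   -0.08129   -0.04064
  eq          0.1351     0.1732   0.006085     0.1808
  solve Keq expr → x = -0.04064; check Q = 0.5216
Then change container volume by factor 0.5 (V_new/V_old).
Step 2:
                   E          A          X          G
  init        0.2703     0.3464    0.01217     0.3615
  Δ         -0.02236   -0.02236    0.01491   0.007455
  eq          0.2479     0.3241    0.02708      0.369
  solve Keq expr → x = 0.007455; check Q = 0.5216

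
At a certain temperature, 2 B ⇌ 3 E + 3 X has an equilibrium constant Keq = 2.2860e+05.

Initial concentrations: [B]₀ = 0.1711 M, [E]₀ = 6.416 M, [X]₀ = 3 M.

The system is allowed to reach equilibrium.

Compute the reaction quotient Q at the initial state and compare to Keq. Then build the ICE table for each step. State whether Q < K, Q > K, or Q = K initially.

Q₀ = 2.4359e+05; Q > K (proceeds reverse)

Q₀ = 2.4359e+05 vs Keq = 2.2860e+05 ⇒ Q>K, reverse
Step 1:
                   B          E          X
  Initial     0.1711      6.416          3
  Change    0.004623  -0.006934  -0.006934
  Equil       0.1757      6.409      2.993
  solve Keq expr → x = -0.002311; check Q = 2.2860e+05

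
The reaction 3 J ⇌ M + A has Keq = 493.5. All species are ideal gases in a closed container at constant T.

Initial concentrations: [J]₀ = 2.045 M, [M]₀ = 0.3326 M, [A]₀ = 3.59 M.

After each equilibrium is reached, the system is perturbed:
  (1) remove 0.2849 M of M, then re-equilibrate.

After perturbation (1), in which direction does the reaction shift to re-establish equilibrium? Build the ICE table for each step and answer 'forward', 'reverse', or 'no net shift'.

Direction: forward

Q₀ = 0.1396 vs Keq = 493.5 ⇒ Q<K, forward
Step 1:
                    J           M           A
  I             2.045      0.3326        3.59
  C            -1.844      0.6148      0.6148
  E            0.2006      0.9474       4.205
  solve Keq expr → x = 0.6148; check Q = 493.5
Then remove 0.2849 M of M.
Step 2:
                    J           M           A
  I            0.2006      0.6625       4.205
  C           -0.0218    0.007265    0.007265
  E            0.1788      0.6698       4.212
  solve Keq expr → x = 0.007265; check Q = 493.5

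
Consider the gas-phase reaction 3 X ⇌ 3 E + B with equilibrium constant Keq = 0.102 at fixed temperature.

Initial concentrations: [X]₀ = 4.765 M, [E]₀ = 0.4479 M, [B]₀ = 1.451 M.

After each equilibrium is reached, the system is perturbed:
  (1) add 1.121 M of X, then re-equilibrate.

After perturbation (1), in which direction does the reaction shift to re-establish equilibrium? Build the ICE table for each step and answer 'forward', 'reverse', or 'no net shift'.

Direction: forward

Q₀ = 0.001205 vs Keq = 0.102 ⇒ Q<K, forward
Step 1:
                    X           E           B
  I             4.765      0.4479       1.451
  C            -1.002       1.002      0.3339
  E             3.763        1.45       1.785
  solve Keq expr → x = 0.3339; check Q = 0.102
Then add 1.121 M of X.
Step 2:
                    X           E           B
  I             4.884        1.45       1.785
  C           -0.2895      0.2895      0.0965
  E             4.595       1.739       1.881
  solve Keq expr → x = 0.0965; check Q = 0.102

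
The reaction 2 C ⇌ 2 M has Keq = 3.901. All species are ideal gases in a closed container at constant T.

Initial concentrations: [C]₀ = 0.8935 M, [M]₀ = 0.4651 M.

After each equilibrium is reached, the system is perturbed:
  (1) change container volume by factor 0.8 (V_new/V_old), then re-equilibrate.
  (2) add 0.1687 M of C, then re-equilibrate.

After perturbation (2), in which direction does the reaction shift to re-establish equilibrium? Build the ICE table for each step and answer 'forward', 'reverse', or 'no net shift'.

Direction: forward

Q₀ = 0.271 vs Keq = 3.901 ⇒ Q<K, forward
Step 1:
                   C          M
  init        0.8935     0.4651
  Δ          -0.4368     0.4368
  eq          0.4567     0.9019
  solve Keq expr → x = 0.2184; check Q = 3.901
Then change container volume by factor 0.8 (V_new/V_old).
Step 2:
                   C          M
  init        0.5708      1.127
  Δ                0          0
  eq          0.5708      1.127
  solve Keq expr → x = 0; check Q = 3.901
Then add 0.1687 M of C.
Step 3:
                   C          M
  init        0.7395      1.127
  Δ           -0.112      0.112
  eq          0.6275      1.239
  solve Keq expr → x = 0.056; check Q = 3.901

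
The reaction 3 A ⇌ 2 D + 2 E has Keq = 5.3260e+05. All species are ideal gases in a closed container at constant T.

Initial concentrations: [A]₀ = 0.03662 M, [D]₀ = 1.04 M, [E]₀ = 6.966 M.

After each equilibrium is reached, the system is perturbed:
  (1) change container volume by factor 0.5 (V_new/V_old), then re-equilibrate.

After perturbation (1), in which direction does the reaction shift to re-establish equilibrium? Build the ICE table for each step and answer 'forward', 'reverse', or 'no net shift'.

Direction: reverse

Q₀ = 1.0688e+06 vs Keq = 5.3260e+05 ⇒ Q>K, reverse
Step 1:
                  A         D         E
  I         0.03662      1.04     6.966
  C        0.009357 -0.006238 -0.006238
  E         0.04598     1.034      6.96
  solve Keq expr → x = -0.003119; check Q = 5.3260e+05
Then change container volume by factor 0.5 (V_new/V_old).
Step 2:
                  A         D         E
  I         0.09195     2.068     13.92
  C         0.02324  -0.01549  -0.01549
  E          0.1152     2.052      13.9
  solve Keq expr → x = -0.007745; check Q = 5.3260e+05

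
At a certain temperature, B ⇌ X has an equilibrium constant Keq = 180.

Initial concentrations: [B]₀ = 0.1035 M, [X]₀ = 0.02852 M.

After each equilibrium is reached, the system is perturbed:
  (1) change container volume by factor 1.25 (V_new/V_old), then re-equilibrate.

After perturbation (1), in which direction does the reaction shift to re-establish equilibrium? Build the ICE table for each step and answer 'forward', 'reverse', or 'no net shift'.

Q₀ = 0.2756 vs Keq = 180 ⇒ Q<K, forward
Step 1:
                    B           X
  Initial      0.1035     0.02852
  Change      -0.1028      0.1028
  Equil    7.2939e-04      0.1313
  solve Keq expr → x = 0.1028; check Q = 180
Then change container volume by factor 1.25 (V_new/V_old).
Step 2:
                    B           X
  Initial  5.8351e-04       0.105
  Change            0           0
  Equil    5.8351e-04       0.105
  solve Keq expr → x = 0; check Q = 180

Direction: no net shift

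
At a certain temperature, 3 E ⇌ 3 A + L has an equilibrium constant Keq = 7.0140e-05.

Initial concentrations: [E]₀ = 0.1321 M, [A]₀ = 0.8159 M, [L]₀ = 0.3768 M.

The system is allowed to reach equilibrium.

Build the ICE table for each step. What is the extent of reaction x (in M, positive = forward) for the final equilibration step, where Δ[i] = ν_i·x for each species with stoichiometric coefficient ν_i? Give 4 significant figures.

Q₀ = 88.78 vs Keq = 7.0140e-05 ⇒ Q>K, reverse
Step 1:
                    E           A           L
  init         0.1321      0.8159      0.3768
  Δ            0.7443     -0.7443     -0.2481
  eq           0.8764     0.07159      0.1287
  solve Keq expr → x = -0.2481; check Q = 7.0140e-05

x = -0.2481 M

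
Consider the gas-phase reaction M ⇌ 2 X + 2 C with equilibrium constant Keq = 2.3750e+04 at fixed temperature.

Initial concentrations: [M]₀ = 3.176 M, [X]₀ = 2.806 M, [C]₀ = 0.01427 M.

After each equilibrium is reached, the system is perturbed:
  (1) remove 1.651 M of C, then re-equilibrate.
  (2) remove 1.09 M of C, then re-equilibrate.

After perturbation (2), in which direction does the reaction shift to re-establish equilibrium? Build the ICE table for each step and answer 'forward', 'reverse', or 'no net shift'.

Direction: forward

Q₀ = 5.0483e-04 vs Keq = 2.3750e+04 ⇒ Q<K, forward
Step 1:
                   M          X          C
  init         3.176      2.806    0.01427
  Δ           -3.051      6.102      6.102
  eq           0.125      8.908      6.116
  solve Keq expr → x = 3.051; check Q = 2.3750e+04
Then remove 1.651 M of C.
Step 2:
                   M          X          C
  init         0.125      8.908      4.465
  Δ         -0.05346     0.1069     0.1069
  eq         0.07153      9.015      4.572
  solve Keq expr → x = 0.05346; check Q = 2.3750e+04
Then remove 1.09 M of C.
Step 3:
                   M          X          C
  init       0.07153      9.015      3.482
  Δ         -0.02815     0.0563     0.0563
  eq         0.04338      9.071      3.539
  solve Keq expr → x = 0.02815; check Q = 2.3750e+04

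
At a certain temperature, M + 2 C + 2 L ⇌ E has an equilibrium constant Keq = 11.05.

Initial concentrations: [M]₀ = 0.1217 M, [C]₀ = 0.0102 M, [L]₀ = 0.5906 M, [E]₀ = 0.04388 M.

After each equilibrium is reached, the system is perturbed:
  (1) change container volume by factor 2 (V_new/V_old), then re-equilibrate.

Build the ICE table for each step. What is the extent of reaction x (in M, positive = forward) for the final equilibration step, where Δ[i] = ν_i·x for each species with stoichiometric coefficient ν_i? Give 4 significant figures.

Q₀ = 9935 vs Keq = 11.05 ⇒ Q>K, reverse
Step 1:
                  M         C         L         E
  init       0.1217    0.0102    0.5906   0.04388
  Δ         0.03804   0.07608   0.07608  -0.03804
  eq         0.1597   0.08628    0.6667   0.00584
  solve Keq expr → x = -0.03804; check Q = 11.05
Then change container volume by factor 2 (V_new/V_old).
Step 2:
                  M         C         L         E
  init      0.07987   0.04314    0.3333   0.00292
  Δ        0.002674  0.005348  0.005348 -0.002674
  eq        0.08254   0.04849    0.3387 2.4599e-04
  solve Keq expr → x = -0.002674; check Q = 11.05

x = -0.002674 M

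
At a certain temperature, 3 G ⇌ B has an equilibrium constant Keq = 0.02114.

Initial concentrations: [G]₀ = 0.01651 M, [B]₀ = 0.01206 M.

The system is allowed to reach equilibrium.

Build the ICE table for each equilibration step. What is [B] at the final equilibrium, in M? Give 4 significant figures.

Q₀ = 2680 vs Keq = 0.02114 ⇒ Q>K, reverse
Step 1:
                   G          B
  Initial    0.01651    0.01206
  Change     0.03617   -0.01206
  Equil      0.05268 3.0907e-06
  solve Keq expr → x = -0.01206; check Q = 0.02114

[B]_eq = 3.0907e-06 M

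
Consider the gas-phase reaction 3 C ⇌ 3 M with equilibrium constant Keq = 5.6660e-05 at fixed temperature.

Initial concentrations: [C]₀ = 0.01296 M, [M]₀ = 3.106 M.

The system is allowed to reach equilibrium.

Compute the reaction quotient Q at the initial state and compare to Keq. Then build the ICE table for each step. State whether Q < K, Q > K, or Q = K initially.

Q₀ = 1.3765e+07; Q > K (proceeds reverse)

Q₀ = 1.3765e+07 vs Keq = 5.6660e-05 ⇒ Q>K, reverse
Step 1:
                  C         M
  init      0.01296     3.106
  Δ           2.991    -2.991
  eq          3.004    0.1154
  solve Keq expr → x = -0.9969; check Q = 5.6660e-05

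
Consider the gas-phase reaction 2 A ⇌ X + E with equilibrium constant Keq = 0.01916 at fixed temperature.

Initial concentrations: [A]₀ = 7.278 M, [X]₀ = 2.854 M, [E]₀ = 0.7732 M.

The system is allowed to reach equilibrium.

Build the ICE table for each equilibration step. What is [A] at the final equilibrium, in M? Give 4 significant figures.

[A]_eq = 7.889 M

Q₀ = 0.04166 vs Keq = 0.01916 ⇒ Q>K, reverse
Step 1:
                   A          X          E
  I            7.278      2.854     0.7732
  C           0.6107    -0.3054    -0.3054
  E            7.889      2.549     0.4678
  solve Keq expr → x = -0.3054; check Q = 0.01916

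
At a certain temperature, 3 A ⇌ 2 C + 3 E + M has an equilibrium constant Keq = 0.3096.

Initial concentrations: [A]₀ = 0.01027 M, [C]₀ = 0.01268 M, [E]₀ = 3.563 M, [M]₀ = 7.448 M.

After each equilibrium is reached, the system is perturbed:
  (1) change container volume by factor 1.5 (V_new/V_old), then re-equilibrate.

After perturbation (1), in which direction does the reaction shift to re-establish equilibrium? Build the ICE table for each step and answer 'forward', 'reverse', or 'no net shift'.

Q₀ = 5.0005e+04 vs Keq = 0.3096 ⇒ Q>K, reverse
Step 1:
                    A           C           E           M
  I           0.01027     0.01268       3.563       7.448
  C           0.01879    -0.01253    -0.01879   -0.006264
  E           0.02906  1.5146e-04       3.544       7.442
  solve Keq expr → x = -0.006264; check Q = 0.3096
Then change container volume by factor 1.5 (V_new/V_old).
Step 2:
                    A           C           E           M
  I           0.01938  1.0097e-04       2.363       4.961
  C       -1.2410e-04  8.2731e-05  1.2410e-04  4.1365e-05
  E           0.01925  1.8370e-04       2.363       4.961
  solve Keq expr → x = 4.1365e-05; check Q = 0.3096

Direction: forward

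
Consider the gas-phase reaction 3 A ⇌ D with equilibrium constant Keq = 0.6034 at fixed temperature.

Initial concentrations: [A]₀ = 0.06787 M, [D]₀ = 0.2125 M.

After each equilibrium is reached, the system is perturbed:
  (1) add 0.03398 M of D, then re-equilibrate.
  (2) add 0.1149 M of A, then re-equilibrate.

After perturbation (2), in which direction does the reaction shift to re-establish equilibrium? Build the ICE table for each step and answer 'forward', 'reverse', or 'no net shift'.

Direction: forward

Q₀ = 679.7 vs Keq = 0.6034 ⇒ Q>K, reverse
Step 1:
                  A         D
  Initial   0.06787    0.2125
  Change     0.4232   -0.1411
  Equil       0.491   0.07144
  solve Keq expr → x = -0.1411; check Q = 0.6034
Then add 0.03398 M of D.
Step 2:
                  A         D
  Initial     0.491    0.1054
  Change    0.04204  -0.01401
  Equil      0.5331   0.09141
  solve Keq expr → x = -0.01401; check Q = 0.6034
Then add 0.1149 M of A.
Step 3:
                  A         D
  Initial     0.648   0.09141
  Change   -0.07188   0.02396
  Equil      0.5761    0.1154
  solve Keq expr → x = 0.02396; check Q = 0.6034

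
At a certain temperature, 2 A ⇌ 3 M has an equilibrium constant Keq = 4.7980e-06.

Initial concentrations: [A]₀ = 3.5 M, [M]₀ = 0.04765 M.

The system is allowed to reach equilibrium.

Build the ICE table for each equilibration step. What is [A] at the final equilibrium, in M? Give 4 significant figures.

[A]_eq = 3.506 M

Q₀ = 8.8319e-06 vs Keq = 4.7980e-06 ⇒ Q>K, reverse
Step 1:
                  A         M
  I             3.5   0.04765
  C        0.005818 -0.008726
  E           3.506   0.03892
  solve Keq expr → x = -0.002909; check Q = 4.7980e-06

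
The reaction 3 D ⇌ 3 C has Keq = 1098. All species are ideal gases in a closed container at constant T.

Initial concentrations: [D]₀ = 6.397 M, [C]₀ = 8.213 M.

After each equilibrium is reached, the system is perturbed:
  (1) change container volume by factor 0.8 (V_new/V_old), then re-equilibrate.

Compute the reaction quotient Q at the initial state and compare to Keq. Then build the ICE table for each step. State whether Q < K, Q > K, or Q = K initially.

Q₀ = 2.116 vs Keq = 1098 ⇒ Q<K, forward
Step 1:
                    D           C
  I             6.397       8.213
  C            -5.106       5.106
  E             1.291       13.32
  solve Keq expr → x = 1.702; check Q = 1098
Then change container volume by factor 0.8 (V_new/V_old).
Step 2:
                    D           C
  I             1.614       16.65
  C                 0           0
  E             1.614       16.65
  solve Keq expr → x = 0; check Q = 1098

Q₀ = 2.116; Q < K (proceeds forward)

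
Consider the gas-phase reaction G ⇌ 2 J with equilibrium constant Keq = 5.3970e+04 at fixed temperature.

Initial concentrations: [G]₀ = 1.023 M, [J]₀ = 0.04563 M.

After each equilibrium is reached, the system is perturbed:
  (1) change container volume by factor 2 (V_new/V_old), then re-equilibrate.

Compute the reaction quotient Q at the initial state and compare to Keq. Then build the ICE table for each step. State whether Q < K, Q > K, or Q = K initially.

Q₀ = 0.002035; Q < K (proceeds forward)

Q₀ = 0.002035 vs Keq = 5.3970e+04 ⇒ Q<K, forward
Step 1:
                   G          J
  init         1.023    0.04563
  Δ           -1.023      2.046
  eq      8.1049e-05      2.091
  solve Keq expr → x = 1.023; check Q = 5.3970e+04
Then change container volume by factor 2 (V_new/V_old).
Step 2:
                   G          J
  init    4.0525e-05      1.046
  Δ       -2.0261e-05 4.0522e-05
  eq      2.0264e-05      1.046
  solve Keq expr → x = 2.0261e-05; check Q = 5.3970e+04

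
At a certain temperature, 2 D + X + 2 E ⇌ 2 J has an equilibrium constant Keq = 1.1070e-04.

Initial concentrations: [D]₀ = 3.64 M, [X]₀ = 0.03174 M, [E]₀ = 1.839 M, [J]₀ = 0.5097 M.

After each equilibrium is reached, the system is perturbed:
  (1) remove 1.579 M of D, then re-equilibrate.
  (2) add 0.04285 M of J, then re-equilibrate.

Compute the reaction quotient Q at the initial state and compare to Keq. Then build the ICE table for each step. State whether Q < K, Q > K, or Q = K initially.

Q₀ = 0.1827 vs Keq = 1.1070e-04 ⇒ Q>K, reverse
Step 1:
                   D          X          E          J
  Initial       3.64    0.03174      1.839     0.5097
  Change       0.459     0.2295      0.459     -0.459
  Equil        4.099     0.2613      2.298    0.05066
  solve Keq expr → x = -0.2295; check Q = 1.1070e-04
Then remove 1.579 M of D.
Step 2:
                   D          X          E          J
  Initial       2.52     0.2613      2.298    0.05066
  Change     0.01848    0.00924    0.01848   -0.01848
  Equil        2.539     0.2705      2.317    0.03218
  solve Keq expr → x = -0.00924; check Q = 1.1070e-04
Then add 0.04285 M of J.
Step 3:
                   D          X          E          J
  Initial      2.539     0.2705      2.317    0.07503
  Change     0.04054    0.02027    0.04054   -0.04054
  Equil        2.579     0.2908      2.357    0.03449
  solve Keq expr → x = -0.02027; check Q = 1.1070e-04

Q₀ = 0.1827; Q > K (proceeds reverse)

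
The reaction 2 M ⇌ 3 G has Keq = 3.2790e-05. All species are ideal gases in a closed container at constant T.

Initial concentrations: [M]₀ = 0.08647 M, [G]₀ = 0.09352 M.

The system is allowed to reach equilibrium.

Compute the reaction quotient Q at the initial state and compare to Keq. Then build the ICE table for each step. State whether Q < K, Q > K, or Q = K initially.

Q₀ = 0.1094 vs Keq = 3.2790e-05 ⇒ Q>K, reverse
Step 1:
                   M          G
  Initial    0.08647    0.09352
  Change     0.05651   -0.08477
  Equil        0.143   0.008752
  solve Keq expr → x = -0.02826; check Q = 3.2790e-05

Q₀ = 0.1094; Q > K (proceeds reverse)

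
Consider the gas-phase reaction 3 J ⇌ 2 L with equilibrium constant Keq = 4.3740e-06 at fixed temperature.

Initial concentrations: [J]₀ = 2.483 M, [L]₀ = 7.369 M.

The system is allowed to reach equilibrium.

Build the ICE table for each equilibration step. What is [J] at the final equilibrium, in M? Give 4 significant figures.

Q₀ = 3.547 vs Keq = 4.3740e-06 ⇒ Q>K, reverse
Step 1:
                   J          L
  init         2.483      7.369
  Δ             10.9     -7.267
  eq           13.38     0.1024
  solve Keq expr → x = -3.633; check Q = 4.3740e-06

[J]_eq = 13.38 M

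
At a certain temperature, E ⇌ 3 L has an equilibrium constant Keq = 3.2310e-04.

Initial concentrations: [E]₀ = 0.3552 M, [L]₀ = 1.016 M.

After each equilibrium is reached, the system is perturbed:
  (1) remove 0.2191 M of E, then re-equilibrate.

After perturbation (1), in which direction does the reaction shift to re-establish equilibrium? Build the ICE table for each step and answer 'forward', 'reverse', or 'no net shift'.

Direction: reverse

Q₀ = 2.953 vs Keq = 3.2310e-04 ⇒ Q>K, reverse
Step 1:
                   E          L
  I           0.3552      1.016
  C           0.3186    -0.9558
  E           0.6738    0.06016
  solve Keq expr → x = -0.3186; check Q = 3.2310e-04
Then remove 0.2191 M of E.
Step 2:
                   E          L
  I           0.4547    0.06016
  C         0.002432  -0.007297
  E           0.4571    0.05286
  solve Keq expr → x = -0.002432; check Q = 3.2310e-04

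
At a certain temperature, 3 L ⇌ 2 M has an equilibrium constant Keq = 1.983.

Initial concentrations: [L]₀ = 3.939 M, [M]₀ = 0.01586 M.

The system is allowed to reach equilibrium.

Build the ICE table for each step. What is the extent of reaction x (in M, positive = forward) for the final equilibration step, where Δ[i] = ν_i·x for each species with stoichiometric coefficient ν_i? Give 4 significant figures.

x = 0.914 M

Q₀ = 4.1157e-06 vs Keq = 1.983 ⇒ Q<K, forward
Step 1:
                  L         M
  Initial     3.939   0.01586
  Change     -2.742     1.828
  Equil       1.197     1.844
  solve Keq expr → x = 0.914; check Q = 1.983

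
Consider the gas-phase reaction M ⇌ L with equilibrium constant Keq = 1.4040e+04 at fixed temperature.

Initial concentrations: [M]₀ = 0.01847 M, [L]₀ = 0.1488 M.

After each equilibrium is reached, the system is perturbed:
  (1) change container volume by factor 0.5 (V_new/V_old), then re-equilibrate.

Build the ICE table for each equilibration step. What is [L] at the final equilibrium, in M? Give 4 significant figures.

Q₀ = 8.056 vs Keq = 1.4040e+04 ⇒ Q<K, forward
Step 1:
                  M         L
  I         0.01847    0.1488
  C        -0.01846   0.01846
  E       1.1913e-05    0.1673
  solve Keq expr → x = 0.01846; check Q = 1.4040e+04
Then change container volume by factor 0.5 (V_new/V_old).
Step 2:
                  M         L
  I       2.3826e-05    0.3345
  C               0         0
  E       2.3826e-05    0.3345
  solve Keq expr → x = 0; check Q = 1.4040e+04

[L]_eq = 0.3345 M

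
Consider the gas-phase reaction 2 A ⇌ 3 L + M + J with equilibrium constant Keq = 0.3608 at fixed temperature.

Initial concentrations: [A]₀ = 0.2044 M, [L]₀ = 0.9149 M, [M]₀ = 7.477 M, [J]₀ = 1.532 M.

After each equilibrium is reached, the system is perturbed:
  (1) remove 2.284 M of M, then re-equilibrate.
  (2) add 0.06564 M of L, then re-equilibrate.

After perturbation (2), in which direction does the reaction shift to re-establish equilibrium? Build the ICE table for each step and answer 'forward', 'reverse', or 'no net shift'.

Direction: reverse

Q₀ = 210 vs Keq = 0.3608 ⇒ Q>K, reverse
Step 1:
                   A          L          M          J
  init        0.2044     0.9149      7.477      1.532
  Δ           0.4424    -0.6636    -0.2212    -0.2212
  eq          0.6468     0.2513      7.256      1.311
  solve Keq expr → x = -0.2212; check Q = 0.3608
Then remove 2.284 M of M.
Step 2:
                   A          L          M          J
  init        0.6468     0.2513      4.972      1.311
  Δ         -0.01834    0.02751   0.009171   0.009171
  eq          0.6285     0.2788      4.981       1.32
  solve Keq expr → x = 0.009171; check Q = 0.3608
Then add 0.06564 M of L.
Step 3:
                   A          L          M          J
  init        0.6285     0.3445      4.981       1.32
  Δ          0.03568   -0.05352   -0.01784   -0.01784
  eq          0.6641     0.2909      4.963      1.302
  solve Keq expr → x = -0.01784; check Q = 0.3608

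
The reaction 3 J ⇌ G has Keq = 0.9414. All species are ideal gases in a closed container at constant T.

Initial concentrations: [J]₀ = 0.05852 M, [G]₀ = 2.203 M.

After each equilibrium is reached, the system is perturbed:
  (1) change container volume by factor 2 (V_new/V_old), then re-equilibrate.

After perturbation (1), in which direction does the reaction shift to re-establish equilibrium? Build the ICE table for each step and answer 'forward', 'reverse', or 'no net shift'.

Direction: reverse

Q₀ = 1.0993e+04 vs Keq = 0.9414 ⇒ Q>K, reverse
Step 1:
                    J           G
  I           0.05852       2.203
  C             1.185     -0.3948
  E             1.243       1.808
  solve Keq expr → x = -0.3948; check Q = 0.9414
Then change container volume by factor 2 (V_new/V_old).
Step 2:
                    J           G
  I            0.6215      0.9041
  C            0.3241      -0.108
  E            0.9456       0.796
  solve Keq expr → x = -0.108; check Q = 0.9414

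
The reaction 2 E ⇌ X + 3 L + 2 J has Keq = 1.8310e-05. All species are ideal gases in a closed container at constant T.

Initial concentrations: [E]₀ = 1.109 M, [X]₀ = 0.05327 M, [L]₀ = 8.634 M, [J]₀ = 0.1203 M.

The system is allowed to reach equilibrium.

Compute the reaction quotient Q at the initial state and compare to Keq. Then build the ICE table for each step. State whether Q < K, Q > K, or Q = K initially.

Q₀ = 0.4034 vs Keq = 1.8310e-05 ⇒ Q>K, reverse
Step 1:
                    E           X           L           J
  Initial       1.109     0.05327       8.634      0.1203
  Change       0.1061    -0.05305     -0.1591     -0.1061
  Equil         1.215  2.2025e-04       8.475      0.0142
  solve Keq expr → x = -0.05305; check Q = 1.8310e-05

Q₀ = 0.4034; Q > K (proceeds reverse)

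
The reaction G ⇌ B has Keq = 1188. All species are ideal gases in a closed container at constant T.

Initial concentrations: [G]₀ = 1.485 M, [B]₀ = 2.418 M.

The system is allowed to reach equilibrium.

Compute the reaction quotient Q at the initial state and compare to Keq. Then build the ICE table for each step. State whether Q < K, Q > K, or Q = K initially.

Q₀ = 1.628; Q < K (proceeds forward)

Q₀ = 1.628 vs Keq = 1188 ⇒ Q<K, forward
Step 1:
                    G           B
  I             1.485       2.418
  C            -1.482       1.482
  E          0.003283         3.9
  solve Keq expr → x = 1.482; check Q = 1188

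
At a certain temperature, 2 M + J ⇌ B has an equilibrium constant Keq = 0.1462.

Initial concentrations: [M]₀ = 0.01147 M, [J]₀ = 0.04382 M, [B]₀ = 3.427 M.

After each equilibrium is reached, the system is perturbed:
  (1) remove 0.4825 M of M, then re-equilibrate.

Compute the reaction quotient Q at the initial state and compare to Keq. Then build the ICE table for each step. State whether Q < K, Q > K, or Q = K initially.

Q₀ = 5.9445e+05 vs Keq = 0.1462 ⇒ Q>K, reverse
Step 1:
                   M          J          B
  I          0.01147    0.04382      3.427
  C            2.952      1.476     -1.476
  E            2.963       1.52      1.951
  solve Keq expr → x = -1.476; check Q = 0.1462
Then remove 0.4825 M of M.
Step 2:
                   M          J          B
  I            2.481       1.52      1.951
  C           0.2639     0.1319    -0.1319
  E            2.745      1.652      1.819
  solve Keq expr → x = -0.1319; check Q = 0.1462

Q₀ = 5.9445e+05; Q > K (proceeds reverse)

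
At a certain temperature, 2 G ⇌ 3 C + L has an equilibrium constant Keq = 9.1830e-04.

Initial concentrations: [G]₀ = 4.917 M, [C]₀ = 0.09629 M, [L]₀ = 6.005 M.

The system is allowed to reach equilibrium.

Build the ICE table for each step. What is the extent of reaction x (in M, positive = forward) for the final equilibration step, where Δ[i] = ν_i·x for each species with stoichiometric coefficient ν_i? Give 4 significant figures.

Q₀ = 2.2175e-04 vs Keq = 9.1830e-04 ⇒ Q<K, forward
Step 1:
                    G           C           L
  init          4.917     0.09629       6.005
  Δ          -0.03825     0.05737     0.01912
  eq            4.879      0.1537       6.024
  solve Keq expr → x = 0.01912; check Q = 9.1830e-04

x = 0.01912 M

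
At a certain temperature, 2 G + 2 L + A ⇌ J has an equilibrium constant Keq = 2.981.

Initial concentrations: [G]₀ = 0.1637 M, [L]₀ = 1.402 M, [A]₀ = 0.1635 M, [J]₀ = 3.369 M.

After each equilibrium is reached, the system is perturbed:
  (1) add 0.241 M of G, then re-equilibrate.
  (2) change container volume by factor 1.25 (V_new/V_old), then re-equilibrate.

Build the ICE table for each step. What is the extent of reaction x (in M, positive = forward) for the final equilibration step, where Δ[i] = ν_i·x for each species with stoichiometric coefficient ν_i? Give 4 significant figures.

x = -0.08188 M

Q₀ = 391.2 vs Keq = 2.981 ⇒ Q>K, reverse
Step 1:
                    G           L           A           J
  init         0.1637       1.402      0.1635       3.369
  Δ            0.5895      0.5895      0.2948     -0.2948
  eq           0.7532       1.992      0.4583       3.074
  solve Keq expr → x = -0.2948; check Q = 2.981
Then add 0.241 M of G.
Step 2:
                    G           L           A           J
  init         0.9942       1.992      0.4583       3.074
  Δ           -0.1229     -0.1229    -0.06146     0.06146
  eq           0.8713       1.869      0.3968       3.136
  solve Keq expr → x = 0.06146; check Q = 2.981
Then change container volume by factor 1.25 (V_new/V_old).
Step 3:
                    G           L           A           J
  init         0.6971       1.495      0.3174       2.509
  Δ            0.1638      0.1638     0.08188    -0.08188
  eq           0.8608       1.659      0.3993       2.427
  solve Keq expr → x = -0.08188; check Q = 2.981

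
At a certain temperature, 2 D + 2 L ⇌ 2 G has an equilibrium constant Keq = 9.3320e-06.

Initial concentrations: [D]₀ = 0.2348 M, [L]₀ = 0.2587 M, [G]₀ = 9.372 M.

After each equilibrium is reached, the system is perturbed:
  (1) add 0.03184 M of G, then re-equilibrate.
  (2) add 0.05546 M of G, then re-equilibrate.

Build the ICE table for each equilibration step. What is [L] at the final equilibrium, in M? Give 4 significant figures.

[L]_eq = 9.446 M

Q₀ = 2.3805e+04 vs Keq = 9.3320e-06 ⇒ Q>K, reverse
Step 1:
                   D          L          G
  Initial     0.2348     0.2587      9.372
  Change       9.105      9.105     -9.105
  Equil         9.34      9.364     0.2672
  solve Keq expr → x = -4.552; check Q = 9.3320e-06
Then add 0.03184 M of G.
Step 2:
                   D          L          G
  Initial       9.34      9.364      0.299
  Change     0.03012    0.03012   -0.03012
  Equil         9.37      9.394     0.2689
  solve Keq expr → x = -0.01506; check Q = 9.3320e-06
Then add 0.05546 M of G.
Step 3:
                   D          L          G
  Initial       9.37      9.394     0.3243
  Change     0.05245    0.05245   -0.05245
  Equil        9.422      9.446     0.2719
  solve Keq expr → x = -0.02622; check Q = 9.3320e-06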